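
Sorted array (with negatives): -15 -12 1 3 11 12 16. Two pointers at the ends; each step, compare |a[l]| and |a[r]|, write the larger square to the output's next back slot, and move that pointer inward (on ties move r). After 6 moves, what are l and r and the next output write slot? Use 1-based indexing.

l=1 r=7: |-15|<=|16| out[7]=256, r--
l=1 r=6: |-15|>|12| out[6]=225, l++
l=2 r=6: |-12|<=|12| out[5]=144, r--
l=2 r=5: |-12|>|11| out[4]=144, l++
l=3 r=5: |1|<=|11| out[3]=121, r--
l=3 r=4: |1|<=|3| out[2]=9, r--

l=3, r=3, next write slot=1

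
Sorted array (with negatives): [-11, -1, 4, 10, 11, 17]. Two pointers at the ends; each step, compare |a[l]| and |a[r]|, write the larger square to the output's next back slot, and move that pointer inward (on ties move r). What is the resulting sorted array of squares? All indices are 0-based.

[1, 16, 100, 121, 121, 289]

l=0 r=5: |-11|<=|17| out[5]=289, r--
l=0 r=4: |-11|<=|11| out[4]=121, r--
l=0 r=3: |-11|>|10| out[3]=121, l++
l=1 r=3: |-1|<=|10| out[2]=100, r--
l=1 r=2: |-1|<=|4| out[1]=16, r--
l=1 r=1: |-1|<=|-1| out[0]=1, r--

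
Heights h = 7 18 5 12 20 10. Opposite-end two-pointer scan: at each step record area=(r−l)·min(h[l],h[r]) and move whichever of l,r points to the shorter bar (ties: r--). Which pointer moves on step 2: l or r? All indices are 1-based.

l=1 r=6: min(7,10)*5=35 best=35 *, l++
l=2 r=6: min(18,10)*4=40 best=40 *, r--

r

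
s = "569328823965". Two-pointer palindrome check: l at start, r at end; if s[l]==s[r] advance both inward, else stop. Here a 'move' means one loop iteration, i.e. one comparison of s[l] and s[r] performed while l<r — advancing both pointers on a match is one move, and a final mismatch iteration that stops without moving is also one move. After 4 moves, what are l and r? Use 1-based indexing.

l=5, r=8

[1,12] '5'=='5' → l++,r--
[2,11] '6'=='6' → l++,r--
[3,10] '9'=='9' → l++,r--
[4,9] '3'=='3' → l++,r--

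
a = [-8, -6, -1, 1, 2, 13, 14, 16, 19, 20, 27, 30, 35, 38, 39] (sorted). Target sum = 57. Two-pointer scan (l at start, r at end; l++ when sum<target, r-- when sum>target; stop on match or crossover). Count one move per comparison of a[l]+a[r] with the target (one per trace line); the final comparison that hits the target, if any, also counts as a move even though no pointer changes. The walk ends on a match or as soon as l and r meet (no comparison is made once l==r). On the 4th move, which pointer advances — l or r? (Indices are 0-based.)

[0,14] -8+39=31 <57 → l++
[1,14] -6+39=33 <57 → l++
[2,14] -1+39=38 <57 → l++
[3,14] 1+39=40 <57 → l++

l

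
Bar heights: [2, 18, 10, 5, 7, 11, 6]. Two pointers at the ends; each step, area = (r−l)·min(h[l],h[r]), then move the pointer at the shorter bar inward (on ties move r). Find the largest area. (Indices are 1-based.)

max area = 44

[1,7] min(2,6)*6=12 best=12 * → l++
[2,7] min(18,6)*5=30 best=30 * → r--
[2,6] min(18,11)*4=44 best=44 * → r--
[2,5] min(18,7)*3=21 best=44 → r--
[2,4] min(18,5)*2=10 best=44 → r--
[2,3] min(18,10)*1=10 best=44 → r--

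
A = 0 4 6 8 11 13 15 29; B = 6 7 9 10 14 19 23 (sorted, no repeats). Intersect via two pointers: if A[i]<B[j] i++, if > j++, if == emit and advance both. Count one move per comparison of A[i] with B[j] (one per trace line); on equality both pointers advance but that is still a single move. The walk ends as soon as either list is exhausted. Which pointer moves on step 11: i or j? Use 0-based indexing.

[i=0,j=0] 0<6 → i++
[i=1,j=0] 4<6 → i++
[i=2,j=0] 6==6 emit → i++,j++
[i=3,j=1] 8>7 → j++
[i=3,j=2] 8<9 → i++
[i=4,j=2] 11>9 → j++
[i=4,j=3] 11>10 → j++
[i=4,j=4] 11<14 → i++
[i=5,j=4] 13<14 → i++
[i=6,j=4] 15>14 → j++
[i=6,j=5] 15<19 → i++

i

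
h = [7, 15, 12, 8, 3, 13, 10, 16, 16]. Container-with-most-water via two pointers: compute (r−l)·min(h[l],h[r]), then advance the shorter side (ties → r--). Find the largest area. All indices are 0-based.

[0,8] min(7,16)*8=56 best=56 * → l++
[1,8] min(15,16)*7=105 best=105 * → l++
[2,8] min(12,16)*6=72 best=105 → l++
[3,8] min(8,16)*5=40 best=105 → l++
[4,8] min(3,16)*4=12 best=105 → l++
[5,8] min(13,16)*3=39 best=105 → l++
[6,8] min(10,16)*2=20 best=105 → l++
[7,8] min(16,16)*1=16 best=105 → r--

max area = 105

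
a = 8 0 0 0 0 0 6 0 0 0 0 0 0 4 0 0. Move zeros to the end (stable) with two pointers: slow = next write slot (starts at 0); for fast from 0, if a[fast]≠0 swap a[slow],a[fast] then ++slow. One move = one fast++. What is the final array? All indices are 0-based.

[8, 6, 4, 0, 0, 0, 0, 0, 0, 0, 0, 0, 0, 0, 0, 0]

slow=0 fast=0: a[fast]=8≠0 swap→a[0]=8, slow++,fast++
slow=1 fast=1: a[fast]=0, fast++
slow=1 fast=2: a[fast]=0, fast++
slow=1 fast=3: a[fast]=0, fast++
slow=1 fast=4: a[fast]=0, fast++
slow=1 fast=5: a[fast]=0, fast++
slow=1 fast=6: a[fast]=6≠0 swap→a[1]=6, slow++,fast++
slow=2 fast=7: a[fast]=0, fast++
slow=2 fast=8: a[fast]=0, fast++
slow=2 fast=9: a[fast]=0, fast++
slow=2 fast=10: a[fast]=0, fast++
slow=2 fast=11: a[fast]=0, fast++
slow=2 fast=12: a[fast]=0, fast++
slow=2 fast=13: a[fast]=4≠0 swap→a[2]=4, slow++,fast++
slow=3 fast=14: a[fast]=0, fast++
slow=3 fast=15: a[fast]=0, fast++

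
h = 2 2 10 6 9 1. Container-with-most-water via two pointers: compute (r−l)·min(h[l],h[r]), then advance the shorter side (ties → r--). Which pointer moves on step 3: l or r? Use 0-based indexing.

l

[0,5] min(2,1)*5=5 best=5 * → r--
[0,4] min(2,9)*4=8 best=8 * → l++
[1,4] min(2,9)*3=6 best=8 → l++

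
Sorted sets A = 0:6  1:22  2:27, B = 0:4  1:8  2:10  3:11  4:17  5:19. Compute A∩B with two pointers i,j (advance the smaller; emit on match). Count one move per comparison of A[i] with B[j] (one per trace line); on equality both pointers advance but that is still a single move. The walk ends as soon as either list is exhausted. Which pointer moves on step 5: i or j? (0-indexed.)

j

i=0 j=0: 6>4, j++
i=0 j=1: 6<8, i++
i=1 j=1: 22>8, j++
i=1 j=2: 22>10, j++
i=1 j=3: 22>11, j++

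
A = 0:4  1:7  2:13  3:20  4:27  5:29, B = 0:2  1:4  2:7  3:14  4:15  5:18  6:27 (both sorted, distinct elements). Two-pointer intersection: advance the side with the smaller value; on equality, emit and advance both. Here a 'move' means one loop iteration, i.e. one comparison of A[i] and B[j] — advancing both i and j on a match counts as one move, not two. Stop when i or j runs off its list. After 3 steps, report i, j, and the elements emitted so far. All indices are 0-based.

i=2, j=3, emitted=[4, 7]

i=0 j=0: 4>2, j++
i=0 j=1: 4==4 emit, i++,j++
i=1 j=2: 7==7 emit, i++,j++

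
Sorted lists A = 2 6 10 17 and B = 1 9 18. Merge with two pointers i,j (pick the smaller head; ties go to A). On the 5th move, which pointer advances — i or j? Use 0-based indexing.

i=0 j=0: A[i]=2>B[j]=1 take 1, j++
i=0 j=1: A[i]=2<=B[j]=9 take 2, i++
i=1 j=1: A[i]=6<=B[j]=9 take 6, i++
i=2 j=1: A[i]=10>B[j]=9 take 9, j++
i=2 j=2: A[i]=10<=B[j]=18 take 10, i++

i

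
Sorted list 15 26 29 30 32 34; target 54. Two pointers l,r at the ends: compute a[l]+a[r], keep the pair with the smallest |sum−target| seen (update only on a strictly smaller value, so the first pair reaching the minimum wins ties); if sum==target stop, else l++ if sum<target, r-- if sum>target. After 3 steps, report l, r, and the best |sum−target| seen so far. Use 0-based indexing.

l=1, r=3, best |Δ|=4

l=0 r=5: 15+34=49 d=5 *, l++
l=1 r=5: 26+34=60 d=6, r--
l=1 r=4: 26+32=58 d=4 *, r--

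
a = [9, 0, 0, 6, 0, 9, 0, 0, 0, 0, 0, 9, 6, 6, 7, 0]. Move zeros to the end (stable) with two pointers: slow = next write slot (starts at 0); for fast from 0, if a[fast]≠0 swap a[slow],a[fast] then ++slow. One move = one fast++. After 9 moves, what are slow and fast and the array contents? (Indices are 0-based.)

(s=0,f=0) a[fast]=9≠0 swap→a[0]=9 → slow++,fast++
(s=1,f=1) a[fast]=0 → fast++
(s=1,f=2) a[fast]=0 → fast++
(s=1,f=3) a[fast]=6≠0 swap→a[1]=6 → slow++,fast++
(s=2,f=4) a[fast]=0 → fast++
(s=2,f=5) a[fast]=9≠0 swap→a[2]=9 → slow++,fast++
(s=3,f=6) a[fast]=0 → fast++
(s=3,f=7) a[fast]=0 → fast++
(s=3,f=8) a[fast]=0 → fast++

slow=3, fast=9, a=[9, 6, 9, 0, 0, 0, 0, 0, 0, 0, 0, 9, 6, 6, 7, 0]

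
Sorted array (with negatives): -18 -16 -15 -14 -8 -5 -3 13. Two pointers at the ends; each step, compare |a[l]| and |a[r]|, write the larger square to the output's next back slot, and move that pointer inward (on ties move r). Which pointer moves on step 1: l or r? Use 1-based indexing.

[1,8] |-18|>|13| out[8]=324 → l++

l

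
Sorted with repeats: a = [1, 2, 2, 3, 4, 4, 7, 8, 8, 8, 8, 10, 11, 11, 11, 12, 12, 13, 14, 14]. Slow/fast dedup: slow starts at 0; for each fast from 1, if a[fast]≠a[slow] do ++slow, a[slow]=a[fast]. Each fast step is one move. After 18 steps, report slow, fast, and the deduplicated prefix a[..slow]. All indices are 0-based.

slow=10, fast=19, prefix=[1, 2, 3, 4, 7, 8, 10, 11, 12, 13, 14]

(s=0,f=1) a[fast]=2≠a[slow]=1 write a[1]=2 → slow++,fast++
(s=1,f=2) a[fast]=2=a[slow] dup → fast++
(s=1,f=3) a[fast]=3≠a[slow]=2 write a[2]=3 → slow++,fast++
(s=2,f=4) a[fast]=4≠a[slow]=3 write a[3]=4 → slow++,fast++
(s=3,f=5) a[fast]=4=a[slow] dup → fast++
(s=3,f=6) a[fast]=7≠a[slow]=4 write a[4]=7 → slow++,fast++
(s=4,f=7) a[fast]=8≠a[slow]=7 write a[5]=8 → slow++,fast++
(s=5,f=8) a[fast]=8=a[slow] dup → fast++
(s=5,f=9) a[fast]=8=a[slow] dup → fast++
(s=5,f=10) a[fast]=8=a[slow] dup → fast++
(s=5,f=11) a[fast]=10≠a[slow]=8 write a[6]=10 → slow++,fast++
(s=6,f=12) a[fast]=11≠a[slow]=10 write a[7]=11 → slow++,fast++
(s=7,f=13) a[fast]=11=a[slow] dup → fast++
(s=7,f=14) a[fast]=11=a[slow] dup → fast++
(s=7,f=15) a[fast]=12≠a[slow]=11 write a[8]=12 → slow++,fast++
(s=8,f=16) a[fast]=12=a[slow] dup → fast++
(s=8,f=17) a[fast]=13≠a[slow]=12 write a[9]=13 → slow++,fast++
(s=9,f=18) a[fast]=14≠a[slow]=13 write a[10]=14 → slow++,fast++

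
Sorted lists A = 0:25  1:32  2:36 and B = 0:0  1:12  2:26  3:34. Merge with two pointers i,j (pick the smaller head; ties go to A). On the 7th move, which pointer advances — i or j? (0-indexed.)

i

i=0 j=0: A[i]=25>B[j]=0 take 0, j++
i=0 j=1: A[i]=25>B[j]=12 take 12, j++
i=0 j=2: A[i]=25<=B[j]=26 take 25, i++
i=1 j=2: A[i]=32>B[j]=26 take 26, j++
i=1 j=3: A[i]=32<=B[j]=34 take 32, i++
i=2 j=3: A[i]=36>B[j]=34 take 34, j++
i=2 j=4: B done, take A[i]=36, i++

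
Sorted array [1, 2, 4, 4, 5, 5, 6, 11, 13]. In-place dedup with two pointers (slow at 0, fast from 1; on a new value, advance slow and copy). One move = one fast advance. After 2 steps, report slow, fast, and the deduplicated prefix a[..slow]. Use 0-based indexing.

slow=2, fast=3, prefix=[1, 2, 4]

(s=0,f=1) a[fast]=2≠a[slow]=1 write a[1]=2 → slow++,fast++
(s=1,f=2) a[fast]=4≠a[slow]=2 write a[2]=4 → slow++,fast++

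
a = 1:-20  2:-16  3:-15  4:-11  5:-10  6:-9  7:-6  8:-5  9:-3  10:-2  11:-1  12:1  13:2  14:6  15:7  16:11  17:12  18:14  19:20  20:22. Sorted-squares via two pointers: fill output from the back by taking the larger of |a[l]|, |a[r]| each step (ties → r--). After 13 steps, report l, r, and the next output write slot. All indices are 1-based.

[1,20] |-20|<=|22| out[20]=484 → r--
[1,19] |-20|<=|20| out[19]=400 → r--
[1,18] |-20|>|14| out[18]=400 → l++
[2,18] |-16|>|14| out[17]=256 → l++
[3,18] |-15|>|14| out[16]=225 → l++
[4,18] |-11|<=|14| out[15]=196 → r--
[4,17] |-11|<=|12| out[14]=144 → r--
[4,16] |-11|<=|11| out[13]=121 → r--
[4,15] |-11|>|7| out[12]=121 → l++
[5,15] |-10|>|7| out[11]=100 → l++
[6,15] |-9|>|7| out[10]=81 → l++
[7,15] |-6|<=|7| out[9]=49 → r--
[7,14] |-6|<=|6| out[8]=36 → r--

l=7, r=13, next write slot=7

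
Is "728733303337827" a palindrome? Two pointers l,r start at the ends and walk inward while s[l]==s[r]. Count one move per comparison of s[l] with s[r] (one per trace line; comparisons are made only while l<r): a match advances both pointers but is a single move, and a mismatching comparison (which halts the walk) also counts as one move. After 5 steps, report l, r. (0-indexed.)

l=5, r=9

l=0 r=14: '7'=='7', l++,r--
l=1 r=13: '2'=='2', l++,r--
l=2 r=12: '8'=='8', l++,r--
l=3 r=11: '7'=='7', l++,r--
l=4 r=10: '3'=='3', l++,r--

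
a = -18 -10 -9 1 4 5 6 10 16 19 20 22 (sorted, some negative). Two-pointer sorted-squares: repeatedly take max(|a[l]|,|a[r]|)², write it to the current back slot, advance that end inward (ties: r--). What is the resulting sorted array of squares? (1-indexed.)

[1, 16, 25, 36, 81, 100, 100, 256, 324, 361, 400, 484]

[1,12] |-18|<=|22| out[12]=484 → r--
[1,11] |-18|<=|20| out[11]=400 → r--
[1,10] |-18|<=|19| out[10]=361 → r--
[1,9] |-18|>|16| out[9]=324 → l++
[2,9] |-10|<=|16| out[8]=256 → r--
[2,8] |-10|<=|10| out[7]=100 → r--
[2,7] |-10|>|6| out[6]=100 → l++
[3,7] |-9|>|6| out[5]=81 → l++
[4,7] |1|<=|6| out[4]=36 → r--
[4,6] |1|<=|5| out[3]=25 → r--
[4,5] |1|<=|4| out[2]=16 → r--
[4,4] |1|<=|1| out[1]=1 → r--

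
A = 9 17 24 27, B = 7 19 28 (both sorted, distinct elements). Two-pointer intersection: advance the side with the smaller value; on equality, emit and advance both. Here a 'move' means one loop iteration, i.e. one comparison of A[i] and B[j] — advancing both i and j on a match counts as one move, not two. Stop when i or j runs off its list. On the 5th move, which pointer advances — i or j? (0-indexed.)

i=0 j=0: 9>7, j++
i=0 j=1: 9<19, i++
i=1 j=1: 17<19, i++
i=2 j=1: 24>19, j++
i=2 j=2: 24<28, i++

i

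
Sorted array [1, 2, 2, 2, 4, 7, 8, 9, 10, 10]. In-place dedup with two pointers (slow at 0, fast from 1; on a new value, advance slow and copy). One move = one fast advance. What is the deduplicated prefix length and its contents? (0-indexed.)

length 7; prefix = [1, 2, 4, 7, 8, 9, 10]

slow=0 fast=1: a[fast]=2≠a[slow]=1 write a[1]=2, slow++,fast++
slow=1 fast=2: a[fast]=2=a[slow] dup, fast++
slow=1 fast=3: a[fast]=2=a[slow] dup, fast++
slow=1 fast=4: a[fast]=4≠a[slow]=2 write a[2]=4, slow++,fast++
slow=2 fast=5: a[fast]=7≠a[slow]=4 write a[3]=7, slow++,fast++
slow=3 fast=6: a[fast]=8≠a[slow]=7 write a[4]=8, slow++,fast++
slow=4 fast=7: a[fast]=9≠a[slow]=8 write a[5]=9, slow++,fast++
slow=5 fast=8: a[fast]=10≠a[slow]=9 write a[6]=10, slow++,fast++
slow=6 fast=9: a[fast]=10=a[slow] dup, fast++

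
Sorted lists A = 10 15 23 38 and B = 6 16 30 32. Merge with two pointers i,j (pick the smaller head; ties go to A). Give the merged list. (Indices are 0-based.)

[6, 10, 15, 16, 23, 30, 32, 38]

[i=0,j=0] A[i]=10>B[j]=6 take 6 → j++
[i=0,j=1] A[i]=10<=B[j]=16 take 10 → i++
[i=1,j=1] A[i]=15<=B[j]=16 take 15 → i++
[i=2,j=1] A[i]=23>B[j]=16 take 16 → j++
[i=2,j=2] A[i]=23<=B[j]=30 take 23 → i++
[i=3,j=2] A[i]=38>B[j]=30 take 30 → j++
[i=3,j=3] A[i]=38>B[j]=32 take 32 → j++
[i=3,j=4] B done, take A[i]=38 → i++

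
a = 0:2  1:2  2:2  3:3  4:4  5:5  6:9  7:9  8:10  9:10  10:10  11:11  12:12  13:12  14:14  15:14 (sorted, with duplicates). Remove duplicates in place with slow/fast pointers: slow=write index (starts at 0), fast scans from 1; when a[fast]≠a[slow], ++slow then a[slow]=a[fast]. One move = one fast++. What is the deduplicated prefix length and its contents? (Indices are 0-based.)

length 9; prefix = [2, 3, 4, 5, 9, 10, 11, 12, 14]

slow=0 fast=1: a[fast]=2=a[slow] dup, fast++
slow=0 fast=2: a[fast]=2=a[slow] dup, fast++
slow=0 fast=3: a[fast]=3≠a[slow]=2 write a[1]=3, slow++,fast++
slow=1 fast=4: a[fast]=4≠a[slow]=3 write a[2]=4, slow++,fast++
slow=2 fast=5: a[fast]=5≠a[slow]=4 write a[3]=5, slow++,fast++
slow=3 fast=6: a[fast]=9≠a[slow]=5 write a[4]=9, slow++,fast++
slow=4 fast=7: a[fast]=9=a[slow] dup, fast++
slow=4 fast=8: a[fast]=10≠a[slow]=9 write a[5]=10, slow++,fast++
slow=5 fast=9: a[fast]=10=a[slow] dup, fast++
slow=5 fast=10: a[fast]=10=a[slow] dup, fast++
slow=5 fast=11: a[fast]=11≠a[slow]=10 write a[6]=11, slow++,fast++
slow=6 fast=12: a[fast]=12≠a[slow]=11 write a[7]=12, slow++,fast++
slow=7 fast=13: a[fast]=12=a[slow] dup, fast++
slow=7 fast=14: a[fast]=14≠a[slow]=12 write a[8]=14, slow++,fast++
slow=8 fast=15: a[fast]=14=a[slow] dup, fast++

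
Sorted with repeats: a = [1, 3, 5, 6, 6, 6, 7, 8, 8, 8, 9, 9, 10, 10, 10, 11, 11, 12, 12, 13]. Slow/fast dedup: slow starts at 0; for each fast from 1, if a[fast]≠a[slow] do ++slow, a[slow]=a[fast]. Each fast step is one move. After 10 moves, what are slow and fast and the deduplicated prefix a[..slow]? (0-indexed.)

slow=6, fast=11, prefix=[1, 3, 5, 6, 7, 8, 9]

(s=0,f=1) a[fast]=3≠a[slow]=1 write a[1]=3 → slow++,fast++
(s=1,f=2) a[fast]=5≠a[slow]=3 write a[2]=5 → slow++,fast++
(s=2,f=3) a[fast]=6≠a[slow]=5 write a[3]=6 → slow++,fast++
(s=3,f=4) a[fast]=6=a[slow] dup → fast++
(s=3,f=5) a[fast]=6=a[slow] dup → fast++
(s=3,f=6) a[fast]=7≠a[slow]=6 write a[4]=7 → slow++,fast++
(s=4,f=7) a[fast]=8≠a[slow]=7 write a[5]=8 → slow++,fast++
(s=5,f=8) a[fast]=8=a[slow] dup → fast++
(s=5,f=9) a[fast]=8=a[slow] dup → fast++
(s=5,f=10) a[fast]=9≠a[slow]=8 write a[6]=9 → slow++,fast++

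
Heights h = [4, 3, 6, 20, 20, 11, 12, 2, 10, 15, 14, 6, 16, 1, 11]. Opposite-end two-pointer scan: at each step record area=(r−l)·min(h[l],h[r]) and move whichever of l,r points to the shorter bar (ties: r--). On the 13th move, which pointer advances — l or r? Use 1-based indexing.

r

[1,15] min(4,11)*14=56 best=56 * → l++
[2,15] min(3,11)*13=39 best=56 → l++
[3,15] min(6,11)*12=72 best=72 * → l++
[4,15] min(20,11)*11=121 best=121 * → r--
[4,14] min(20,1)*10=10 best=121 → r--
[4,13] min(20,16)*9=144 best=144 * → r--
[4,12] min(20,6)*8=48 best=144 → r--
[4,11] min(20,14)*7=98 best=144 → r--
[4,10] min(20,15)*6=90 best=144 → r--
[4,9] min(20,10)*5=50 best=144 → r--
[4,8] min(20,2)*4=8 best=144 → r--
[4,7] min(20,12)*3=36 best=144 → r--
[4,6] min(20,11)*2=22 best=144 → r--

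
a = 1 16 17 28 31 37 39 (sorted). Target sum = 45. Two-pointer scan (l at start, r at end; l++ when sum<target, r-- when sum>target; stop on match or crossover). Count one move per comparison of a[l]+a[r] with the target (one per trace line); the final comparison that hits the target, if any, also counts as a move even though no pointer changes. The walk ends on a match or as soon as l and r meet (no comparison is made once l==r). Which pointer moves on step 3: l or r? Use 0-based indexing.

l=0 r=6: 1+39=40 <45, l++
l=1 r=6: 16+39=55 >45, r--
l=1 r=5: 16+37=53 >45, r--

r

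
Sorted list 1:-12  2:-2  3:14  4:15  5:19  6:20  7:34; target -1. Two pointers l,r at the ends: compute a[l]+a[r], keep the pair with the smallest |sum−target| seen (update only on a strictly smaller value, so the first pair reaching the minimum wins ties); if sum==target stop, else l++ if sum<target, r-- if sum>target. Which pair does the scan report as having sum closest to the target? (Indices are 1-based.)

pair (-12, 14) with sum 2 (|Δ|=3)

[1,7] -12+34=22 d=23 * → r--
[1,6] -12+20=8 d=9 * → r--
[1,5] -12+19=7 d=8 * → r--
[1,4] -12+15=3 d=4 * → r--
[1,3] -12+14=2 d=3 * → r--
[1,2] -12+-2=-14 d=13 → l++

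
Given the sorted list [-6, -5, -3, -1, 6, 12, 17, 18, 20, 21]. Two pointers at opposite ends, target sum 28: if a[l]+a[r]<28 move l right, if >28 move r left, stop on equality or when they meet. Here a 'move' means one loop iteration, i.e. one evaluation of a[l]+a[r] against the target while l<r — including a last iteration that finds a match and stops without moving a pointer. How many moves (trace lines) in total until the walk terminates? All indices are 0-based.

9 moves

l=0 r=9: -6+21=15 <28, l++
l=1 r=9: -5+21=16 <28, l++
l=2 r=9: -3+21=18 <28, l++
l=3 r=9: -1+21=20 <28, l++
l=4 r=9: 6+21=27 <28, l++
l=5 r=9: 12+21=33 >28, r--
l=5 r=8: 12+20=32 >28, r--
l=5 r=7: 12+18=30 >28, r--
l=5 r=6: 12+17=29 >28, r--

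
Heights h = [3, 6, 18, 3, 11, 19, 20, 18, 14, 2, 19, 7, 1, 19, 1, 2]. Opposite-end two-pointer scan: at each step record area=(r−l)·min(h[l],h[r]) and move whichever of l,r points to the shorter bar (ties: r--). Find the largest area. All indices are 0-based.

max area = 198

l=0 r=15: min(3,2)*15=30 best=30 *, r--
l=0 r=14: min(3,1)*14=14 best=30, r--
l=0 r=13: min(3,19)*13=39 best=39 *, l++
l=1 r=13: min(6,19)*12=72 best=72 *, l++
l=2 r=13: min(18,19)*11=198 best=198 *, l++
l=3 r=13: min(3,19)*10=30 best=198, l++
l=4 r=13: min(11,19)*9=99 best=198, l++
l=5 r=13: min(19,19)*8=152 best=198, r--
l=5 r=12: min(19,1)*7=7 best=198, r--
l=5 r=11: min(19,7)*6=42 best=198, r--
l=5 r=10: min(19,19)*5=95 best=198, r--
l=5 r=9: min(19,2)*4=8 best=198, r--
l=5 r=8: min(19,14)*3=42 best=198, r--
l=5 r=7: min(19,18)*2=36 best=198, r--
l=5 r=6: min(19,20)*1=19 best=198, l++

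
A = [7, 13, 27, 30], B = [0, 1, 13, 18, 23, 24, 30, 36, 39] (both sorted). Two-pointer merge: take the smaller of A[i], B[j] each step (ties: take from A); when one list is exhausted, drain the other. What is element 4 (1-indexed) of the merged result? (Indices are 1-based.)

[i=1,j=1] A[i]=7>B[j]=0 take 0 → j++
[i=1,j=2] A[i]=7>B[j]=1 take 1 → j++
[i=1,j=3] A[i]=7<=B[j]=13 take 7 → i++
[i=2,j=3] A[i]=13<=B[j]=13 take 13 → i++
[i=3,j=3] A[i]=27>B[j]=13 take 13 → j++
[i=3,j=4] A[i]=27>B[j]=18 take 18 → j++
[i=3,j=5] A[i]=27>B[j]=23 take 23 → j++
[i=3,j=6] A[i]=27>B[j]=24 take 24 → j++
[i=3,j=7] A[i]=27<=B[j]=30 take 27 → i++
[i=4,j=7] A[i]=30<=B[j]=30 take 30 → i++
[i=5,j=7] A done, take B[j]=30 → j++
[i=5,j=8] A done, take B[j]=36 → j++
[i=5,j=9] A done, take B[j]=39 → j++

merged[4] = 13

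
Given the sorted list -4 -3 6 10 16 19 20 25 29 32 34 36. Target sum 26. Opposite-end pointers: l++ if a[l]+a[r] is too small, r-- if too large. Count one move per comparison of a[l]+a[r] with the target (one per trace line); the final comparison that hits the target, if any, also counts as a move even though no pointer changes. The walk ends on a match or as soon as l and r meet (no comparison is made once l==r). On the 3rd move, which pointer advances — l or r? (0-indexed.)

r

l=0 r=11: -4+36=32 >26, r--
l=0 r=10: -4+34=30 >26, r--
l=0 r=9: -4+32=28 >26, r--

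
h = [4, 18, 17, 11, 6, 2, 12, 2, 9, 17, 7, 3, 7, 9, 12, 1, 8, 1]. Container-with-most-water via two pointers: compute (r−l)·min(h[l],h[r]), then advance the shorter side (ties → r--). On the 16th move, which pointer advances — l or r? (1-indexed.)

l=1 r=18: min(4,1)*17=17 best=17 *, r--
l=1 r=17: min(4,8)*16=64 best=64 *, l++
l=2 r=17: min(18,8)*15=120 best=120 *, r--
l=2 r=16: min(18,1)*14=14 best=120, r--
l=2 r=15: min(18,12)*13=156 best=156 *, r--
l=2 r=14: min(18,9)*12=108 best=156, r--
l=2 r=13: min(18,7)*11=77 best=156, r--
l=2 r=12: min(18,3)*10=30 best=156, r--
l=2 r=11: min(18,7)*9=63 best=156, r--
l=2 r=10: min(18,17)*8=136 best=156, r--
l=2 r=9: min(18,9)*7=63 best=156, r--
l=2 r=8: min(18,2)*6=12 best=156, r--
l=2 r=7: min(18,12)*5=60 best=156, r--
l=2 r=6: min(18,2)*4=8 best=156, r--
l=2 r=5: min(18,6)*3=18 best=156, r--
l=2 r=4: min(18,11)*2=22 best=156, r--

r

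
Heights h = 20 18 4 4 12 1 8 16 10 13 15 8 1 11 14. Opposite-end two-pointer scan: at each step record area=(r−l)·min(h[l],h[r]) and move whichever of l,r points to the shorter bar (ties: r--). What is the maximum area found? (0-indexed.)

max area = 196

l=0 r=14: min(20,14)*14=196 best=196 *, r--
l=0 r=13: min(20,11)*13=143 best=196, r--
l=0 r=12: min(20,1)*12=12 best=196, r--
l=0 r=11: min(20,8)*11=88 best=196, r--
l=0 r=10: min(20,15)*10=150 best=196, r--
l=0 r=9: min(20,13)*9=117 best=196, r--
l=0 r=8: min(20,10)*8=80 best=196, r--
l=0 r=7: min(20,16)*7=112 best=196, r--
l=0 r=6: min(20,8)*6=48 best=196, r--
l=0 r=5: min(20,1)*5=5 best=196, r--
l=0 r=4: min(20,12)*4=48 best=196, r--
l=0 r=3: min(20,4)*3=12 best=196, r--
l=0 r=2: min(20,4)*2=8 best=196, r--
l=0 r=1: min(20,18)*1=18 best=196, r--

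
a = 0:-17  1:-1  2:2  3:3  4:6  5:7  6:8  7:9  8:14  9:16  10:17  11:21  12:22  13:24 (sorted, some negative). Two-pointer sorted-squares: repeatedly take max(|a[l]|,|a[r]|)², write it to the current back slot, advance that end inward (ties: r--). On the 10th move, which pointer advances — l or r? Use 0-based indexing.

[0,13] |-17|<=|24| out[13]=576 → r--
[0,12] |-17|<=|22| out[12]=484 → r--
[0,11] |-17|<=|21| out[11]=441 → r--
[0,10] |-17|<=|17| out[10]=289 → r--
[0,9] |-17|>|16| out[9]=289 → l++
[1,9] |-1|<=|16| out[8]=256 → r--
[1,8] |-1|<=|14| out[7]=196 → r--
[1,7] |-1|<=|9| out[6]=81 → r--
[1,6] |-1|<=|8| out[5]=64 → r--
[1,5] |-1|<=|7| out[4]=49 → r--

r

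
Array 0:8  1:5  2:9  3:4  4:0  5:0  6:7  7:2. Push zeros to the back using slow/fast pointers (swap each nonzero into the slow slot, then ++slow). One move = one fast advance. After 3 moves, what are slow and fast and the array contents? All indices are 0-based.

slow=0 fast=0: a[fast]=8≠0 swap→a[0]=8, slow++,fast++
slow=1 fast=1: a[fast]=5≠0 swap→a[1]=5, slow++,fast++
slow=2 fast=2: a[fast]=9≠0 swap→a[2]=9, slow++,fast++

slow=3, fast=3, a=[8, 5, 9, 4, 0, 0, 7, 2]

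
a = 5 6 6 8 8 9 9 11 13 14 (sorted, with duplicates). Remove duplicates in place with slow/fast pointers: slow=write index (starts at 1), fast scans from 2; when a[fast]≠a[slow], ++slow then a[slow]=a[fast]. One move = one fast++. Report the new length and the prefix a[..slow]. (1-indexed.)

length 7; prefix = [5, 6, 8, 9, 11, 13, 14]

(s=1,f=2) a[fast]=6≠a[slow]=5 write a[2]=6 → slow++,fast++
(s=2,f=3) a[fast]=6=a[slow] dup → fast++
(s=2,f=4) a[fast]=8≠a[slow]=6 write a[3]=8 → slow++,fast++
(s=3,f=5) a[fast]=8=a[slow] dup → fast++
(s=3,f=6) a[fast]=9≠a[slow]=8 write a[4]=9 → slow++,fast++
(s=4,f=7) a[fast]=9=a[slow] dup → fast++
(s=4,f=8) a[fast]=11≠a[slow]=9 write a[5]=11 → slow++,fast++
(s=5,f=9) a[fast]=13≠a[slow]=11 write a[6]=13 → slow++,fast++
(s=6,f=10) a[fast]=14≠a[slow]=13 write a[7]=14 → slow++,fast++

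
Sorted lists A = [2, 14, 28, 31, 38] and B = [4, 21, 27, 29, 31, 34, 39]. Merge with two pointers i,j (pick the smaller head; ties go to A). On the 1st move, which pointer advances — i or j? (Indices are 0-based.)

i

[i=0,j=0] A[i]=2<=B[j]=4 take 2 → i++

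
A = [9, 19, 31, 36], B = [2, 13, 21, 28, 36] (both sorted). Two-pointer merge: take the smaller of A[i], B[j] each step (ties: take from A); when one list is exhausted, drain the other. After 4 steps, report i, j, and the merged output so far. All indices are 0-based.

i=0 j=0: A[i]=9>B[j]=2 take 2, j++
i=0 j=1: A[i]=9<=B[j]=13 take 9, i++
i=1 j=1: A[i]=19>B[j]=13 take 13, j++
i=1 j=2: A[i]=19<=B[j]=21 take 19, i++

i=2, j=2, merged so far=[2, 9, 13, 19]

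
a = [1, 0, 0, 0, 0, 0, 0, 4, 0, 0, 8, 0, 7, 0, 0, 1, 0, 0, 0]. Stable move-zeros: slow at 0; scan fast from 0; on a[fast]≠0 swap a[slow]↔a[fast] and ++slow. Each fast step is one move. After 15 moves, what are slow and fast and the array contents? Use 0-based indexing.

(s=0,f=0) a[fast]=1≠0 swap→a[0]=1 → slow++,fast++
(s=1,f=1) a[fast]=0 → fast++
(s=1,f=2) a[fast]=0 → fast++
(s=1,f=3) a[fast]=0 → fast++
(s=1,f=4) a[fast]=0 → fast++
(s=1,f=5) a[fast]=0 → fast++
(s=1,f=6) a[fast]=0 → fast++
(s=1,f=7) a[fast]=4≠0 swap→a[1]=4 → slow++,fast++
(s=2,f=8) a[fast]=0 → fast++
(s=2,f=9) a[fast]=0 → fast++
(s=2,f=10) a[fast]=8≠0 swap→a[2]=8 → slow++,fast++
(s=3,f=11) a[fast]=0 → fast++
(s=3,f=12) a[fast]=7≠0 swap→a[3]=7 → slow++,fast++
(s=4,f=13) a[fast]=0 → fast++
(s=4,f=14) a[fast]=0 → fast++

slow=4, fast=15, a=[1, 4, 8, 7, 0, 0, 0, 0, 0, 0, 0, 0, 0, 0, 0, 1, 0, 0, 0]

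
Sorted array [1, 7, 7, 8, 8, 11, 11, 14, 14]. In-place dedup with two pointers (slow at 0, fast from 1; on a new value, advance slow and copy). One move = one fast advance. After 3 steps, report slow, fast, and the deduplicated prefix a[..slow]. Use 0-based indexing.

(s=0,f=1) a[fast]=7≠a[slow]=1 write a[1]=7 → slow++,fast++
(s=1,f=2) a[fast]=7=a[slow] dup → fast++
(s=1,f=3) a[fast]=8≠a[slow]=7 write a[2]=8 → slow++,fast++

slow=2, fast=4, prefix=[1, 7, 8]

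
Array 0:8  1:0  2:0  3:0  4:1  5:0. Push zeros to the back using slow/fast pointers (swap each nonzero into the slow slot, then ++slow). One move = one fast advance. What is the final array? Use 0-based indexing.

[8, 1, 0, 0, 0, 0]

slow=0 fast=0: a[fast]=8≠0 swap→a[0]=8, slow++,fast++
slow=1 fast=1: a[fast]=0, fast++
slow=1 fast=2: a[fast]=0, fast++
slow=1 fast=3: a[fast]=0, fast++
slow=1 fast=4: a[fast]=1≠0 swap→a[1]=1, slow++,fast++
slow=2 fast=5: a[fast]=0, fast++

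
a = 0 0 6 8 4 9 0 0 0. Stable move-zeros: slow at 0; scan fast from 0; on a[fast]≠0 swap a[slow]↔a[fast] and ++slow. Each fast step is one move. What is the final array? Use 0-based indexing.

[6, 8, 4, 9, 0, 0, 0, 0, 0]

slow=0 fast=0: a[fast]=0, fast++
slow=0 fast=1: a[fast]=0, fast++
slow=0 fast=2: a[fast]=6≠0 swap→a[0]=6, slow++,fast++
slow=1 fast=3: a[fast]=8≠0 swap→a[1]=8, slow++,fast++
slow=2 fast=4: a[fast]=4≠0 swap→a[2]=4, slow++,fast++
slow=3 fast=5: a[fast]=9≠0 swap→a[3]=9, slow++,fast++
slow=4 fast=6: a[fast]=0, fast++
slow=4 fast=7: a[fast]=0, fast++
slow=4 fast=8: a[fast]=0, fast++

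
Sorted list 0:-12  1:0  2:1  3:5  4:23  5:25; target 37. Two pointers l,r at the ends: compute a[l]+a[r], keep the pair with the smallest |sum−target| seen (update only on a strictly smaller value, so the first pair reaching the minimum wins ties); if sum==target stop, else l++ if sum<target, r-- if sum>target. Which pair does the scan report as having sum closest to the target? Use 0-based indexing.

l=0 r=5: -12+25=13 d=24 *, l++
l=1 r=5: 0+25=25 d=12 *, l++
l=2 r=5: 1+25=26 d=11 *, l++
l=3 r=5: 5+25=30 d=7 *, l++
l=4 r=5: 23+25=48 d=11, r--

pair (5, 25) with sum 30 (|Δ|=7)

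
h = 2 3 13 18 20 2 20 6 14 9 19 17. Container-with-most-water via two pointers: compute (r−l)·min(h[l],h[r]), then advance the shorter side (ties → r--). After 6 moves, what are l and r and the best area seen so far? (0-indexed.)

[0,11] min(2,17)*11=22 best=22 * → l++
[1,11] min(3,17)*10=30 best=30 * → l++
[2,11] min(13,17)*9=117 best=117 * → l++
[3,11] min(18,17)*8=136 best=136 * → r--
[3,10] min(18,19)*7=126 best=136 → l++
[4,10] min(20,19)*6=114 best=136 → r--

l=4, r=9, best area=136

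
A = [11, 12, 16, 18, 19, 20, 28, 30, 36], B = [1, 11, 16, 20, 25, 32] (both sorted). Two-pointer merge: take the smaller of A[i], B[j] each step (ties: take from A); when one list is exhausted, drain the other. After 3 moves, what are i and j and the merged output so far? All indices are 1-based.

[i=1,j=1] A[i]=11>B[j]=1 take 1 → j++
[i=1,j=2] A[i]=11<=B[j]=11 take 11 → i++
[i=2,j=2] A[i]=12>B[j]=11 take 11 → j++

i=2, j=3, merged so far=[1, 11, 11]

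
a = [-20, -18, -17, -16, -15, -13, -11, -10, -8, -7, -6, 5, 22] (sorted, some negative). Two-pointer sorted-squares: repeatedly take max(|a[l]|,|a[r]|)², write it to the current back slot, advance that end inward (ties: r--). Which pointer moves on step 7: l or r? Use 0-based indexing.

l=0 r=12: |-20|<=|22| out[12]=484, r--
l=0 r=11: |-20|>|5| out[11]=400, l++
l=1 r=11: |-18|>|5| out[10]=324, l++
l=2 r=11: |-17|>|5| out[9]=289, l++
l=3 r=11: |-16|>|5| out[8]=256, l++
l=4 r=11: |-15|>|5| out[7]=225, l++
l=5 r=11: |-13|>|5| out[6]=169, l++

l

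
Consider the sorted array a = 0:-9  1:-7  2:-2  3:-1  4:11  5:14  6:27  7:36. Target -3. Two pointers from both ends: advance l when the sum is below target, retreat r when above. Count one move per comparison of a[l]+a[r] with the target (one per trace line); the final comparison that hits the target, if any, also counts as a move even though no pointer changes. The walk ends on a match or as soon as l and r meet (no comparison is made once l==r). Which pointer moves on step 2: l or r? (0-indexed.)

r

[0,7] -9+36=27 >-3 → r--
[0,6] -9+27=18 >-3 → r--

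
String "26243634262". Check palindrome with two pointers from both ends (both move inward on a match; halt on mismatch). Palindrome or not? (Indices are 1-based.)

palindrome

[1,11] '2'=='2' → l++,r--
[2,10] '6'=='6' → l++,r--
[3,9] '2'=='2' → l++,r--
[4,8] '4'=='4' → l++,r--
[5,7] '3'=='3' → l++,r--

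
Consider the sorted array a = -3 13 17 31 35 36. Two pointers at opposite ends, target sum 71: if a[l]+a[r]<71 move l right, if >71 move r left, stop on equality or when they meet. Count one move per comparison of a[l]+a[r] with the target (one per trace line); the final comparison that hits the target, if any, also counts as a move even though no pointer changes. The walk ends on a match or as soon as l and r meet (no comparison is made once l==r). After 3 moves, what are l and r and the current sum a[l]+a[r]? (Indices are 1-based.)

l=4, r=6, sum=67

[1,6] -3+36=33 <71 → l++
[2,6] 13+36=49 <71 → l++
[3,6] 17+36=53 <71 → l++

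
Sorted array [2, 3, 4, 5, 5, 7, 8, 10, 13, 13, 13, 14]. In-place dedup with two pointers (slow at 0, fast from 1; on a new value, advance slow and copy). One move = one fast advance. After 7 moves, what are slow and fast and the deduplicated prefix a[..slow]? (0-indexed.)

slow=6, fast=8, prefix=[2, 3, 4, 5, 7, 8, 10]

(s=0,f=1) a[fast]=3≠a[slow]=2 write a[1]=3 → slow++,fast++
(s=1,f=2) a[fast]=4≠a[slow]=3 write a[2]=4 → slow++,fast++
(s=2,f=3) a[fast]=5≠a[slow]=4 write a[3]=5 → slow++,fast++
(s=3,f=4) a[fast]=5=a[slow] dup → fast++
(s=3,f=5) a[fast]=7≠a[slow]=5 write a[4]=7 → slow++,fast++
(s=4,f=6) a[fast]=8≠a[slow]=7 write a[5]=8 → slow++,fast++
(s=5,f=7) a[fast]=10≠a[slow]=8 write a[6]=10 → slow++,fast++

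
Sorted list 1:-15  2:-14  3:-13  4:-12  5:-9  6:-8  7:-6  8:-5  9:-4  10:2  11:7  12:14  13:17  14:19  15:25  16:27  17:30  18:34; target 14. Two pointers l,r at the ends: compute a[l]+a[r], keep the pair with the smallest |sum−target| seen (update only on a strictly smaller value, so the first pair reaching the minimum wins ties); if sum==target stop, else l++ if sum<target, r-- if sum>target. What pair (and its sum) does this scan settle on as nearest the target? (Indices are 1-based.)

pair (-13, 27) with sum 14 (|Δ|=0)

l=1 r=18: -15+34=19 d=5 *, r--
l=1 r=17: -15+30=15 d=1 *, r--
l=1 r=16: -15+27=12 d=2, l++
l=2 r=16: -14+27=13 d=1, l++
l=3 r=16: -13+27=14 d=0 *, stop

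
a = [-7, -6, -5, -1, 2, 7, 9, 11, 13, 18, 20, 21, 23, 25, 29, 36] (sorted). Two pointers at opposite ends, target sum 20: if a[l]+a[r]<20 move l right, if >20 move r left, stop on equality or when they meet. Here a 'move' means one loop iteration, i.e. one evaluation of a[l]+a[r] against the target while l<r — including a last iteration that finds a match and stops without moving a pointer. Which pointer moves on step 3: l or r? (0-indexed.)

[0,15] -7+36=29 >20 → r--
[0,14] -7+29=22 >20 → r--
[0,13] -7+25=18 <20 → l++

l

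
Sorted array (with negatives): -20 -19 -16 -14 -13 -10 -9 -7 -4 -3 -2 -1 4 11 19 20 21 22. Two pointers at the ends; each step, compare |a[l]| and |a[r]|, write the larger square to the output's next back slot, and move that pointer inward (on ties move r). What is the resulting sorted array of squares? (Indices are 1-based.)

l=1 r=18: |-20|<=|22| out[18]=484, r--
l=1 r=17: |-20|<=|21| out[17]=441, r--
l=1 r=16: |-20|<=|20| out[16]=400, r--
l=1 r=15: |-20|>|19| out[15]=400, l++
l=2 r=15: |-19|<=|19| out[14]=361, r--
l=2 r=14: |-19|>|11| out[13]=361, l++
l=3 r=14: |-16|>|11| out[12]=256, l++
l=4 r=14: |-14|>|11| out[11]=196, l++
l=5 r=14: |-13|>|11| out[10]=169, l++
l=6 r=14: |-10|<=|11| out[9]=121, r--
l=6 r=13: |-10|>|4| out[8]=100, l++
l=7 r=13: |-9|>|4| out[7]=81, l++
l=8 r=13: |-7|>|4| out[6]=49, l++
l=9 r=13: |-4|<=|4| out[5]=16, r--
l=9 r=12: |-4|>|-1| out[4]=16, l++
l=10 r=12: |-3|>|-1| out[3]=9, l++
l=11 r=12: |-2|>|-1| out[2]=4, l++
l=12 r=12: |-1|<=|-1| out[1]=1, r--

[1, 4, 9, 16, 16, 49, 81, 100, 121, 169, 196, 256, 361, 361, 400, 400, 441, 484]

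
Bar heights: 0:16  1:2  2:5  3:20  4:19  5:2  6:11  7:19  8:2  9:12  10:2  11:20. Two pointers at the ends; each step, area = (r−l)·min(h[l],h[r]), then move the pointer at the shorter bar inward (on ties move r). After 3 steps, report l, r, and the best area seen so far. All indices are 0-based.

l=3, r=11, best area=176

[0,11] min(16,20)*11=176 best=176 * → l++
[1,11] min(2,20)*10=20 best=176 → l++
[2,11] min(5,20)*9=45 best=176 → l++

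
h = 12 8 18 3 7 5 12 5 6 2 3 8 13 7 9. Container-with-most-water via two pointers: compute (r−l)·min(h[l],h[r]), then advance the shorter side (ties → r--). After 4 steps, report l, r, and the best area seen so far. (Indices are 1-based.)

l=1 r=15: min(12,9)*14=126 best=126 *, r--
l=1 r=14: min(12,7)*13=91 best=126, r--
l=1 r=13: min(12,13)*12=144 best=144 *, l++
l=2 r=13: min(8,13)*11=88 best=144, l++

l=3, r=13, best area=144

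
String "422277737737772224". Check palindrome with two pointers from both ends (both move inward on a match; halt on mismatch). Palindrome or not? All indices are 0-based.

l=0 r=17: '4'=='4', l++,r--
l=1 r=16: '2'=='2', l++,r--
l=2 r=15: '2'=='2', l++,r--
l=3 r=14: '2'=='2', l++,r--
l=4 r=13: '7'=='7', l++,r--
l=5 r=12: '7'=='7', l++,r--
l=6 r=11: '7'=='7', l++,r--
l=7 r=10: '3'=='3', l++,r--
l=8 r=9: '7'=='7', l++,r--

palindrome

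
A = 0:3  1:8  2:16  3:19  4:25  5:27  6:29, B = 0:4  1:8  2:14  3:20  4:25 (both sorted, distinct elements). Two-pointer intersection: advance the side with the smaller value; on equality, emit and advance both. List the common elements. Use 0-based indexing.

intersection = [8, 25]

[i=0,j=0] 3<4 → i++
[i=1,j=0] 8>4 → j++
[i=1,j=1] 8==8 emit → i++,j++
[i=2,j=2] 16>14 → j++
[i=2,j=3] 16<20 → i++
[i=3,j=3] 19<20 → i++
[i=4,j=3] 25>20 → j++
[i=4,j=4] 25==25 emit → i++,j++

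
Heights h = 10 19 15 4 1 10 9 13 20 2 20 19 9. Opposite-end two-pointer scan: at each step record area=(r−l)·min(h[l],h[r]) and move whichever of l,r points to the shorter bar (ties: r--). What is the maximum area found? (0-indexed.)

[0,12] min(10,9)*12=108 best=108 * → r--
[0,11] min(10,19)*11=110 best=110 * → l++
[1,11] min(19,19)*10=190 best=190 * → r--
[1,10] min(19,20)*9=171 best=190 → l++
[2,10] min(15,20)*8=120 best=190 → l++
[3,10] min(4,20)*7=28 best=190 → l++
[4,10] min(1,20)*6=6 best=190 → l++
[5,10] min(10,20)*5=50 best=190 → l++
[6,10] min(9,20)*4=36 best=190 → l++
[7,10] min(13,20)*3=39 best=190 → l++
[8,10] min(20,20)*2=40 best=190 → r--
[8,9] min(20,2)*1=2 best=190 → r--

max area = 190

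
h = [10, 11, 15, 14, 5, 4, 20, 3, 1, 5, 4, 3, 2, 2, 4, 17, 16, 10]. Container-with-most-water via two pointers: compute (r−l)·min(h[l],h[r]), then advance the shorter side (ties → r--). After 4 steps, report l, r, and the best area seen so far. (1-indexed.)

l=4, r=17, best area=210

l=1 r=18: min(10,10)*17=170 best=170 *, r--
l=1 r=17: min(10,16)*16=160 best=170, l++
l=2 r=17: min(11,16)*15=165 best=170, l++
l=3 r=17: min(15,16)*14=210 best=210 *, l++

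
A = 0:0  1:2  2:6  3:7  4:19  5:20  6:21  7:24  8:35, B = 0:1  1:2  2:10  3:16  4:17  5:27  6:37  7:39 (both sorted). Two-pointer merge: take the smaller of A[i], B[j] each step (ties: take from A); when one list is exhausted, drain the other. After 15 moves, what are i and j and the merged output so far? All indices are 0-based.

i=9, j=6, merged so far=[0, 1, 2, 2, 6, 7, 10, 16, 17, 19, 20, 21, 24, 27, 35]

i=0 j=0: A[i]=0<=B[j]=1 take 0, i++
i=1 j=0: A[i]=2>B[j]=1 take 1, j++
i=1 j=1: A[i]=2<=B[j]=2 take 2, i++
i=2 j=1: A[i]=6>B[j]=2 take 2, j++
i=2 j=2: A[i]=6<=B[j]=10 take 6, i++
i=3 j=2: A[i]=7<=B[j]=10 take 7, i++
i=4 j=2: A[i]=19>B[j]=10 take 10, j++
i=4 j=3: A[i]=19>B[j]=16 take 16, j++
i=4 j=4: A[i]=19>B[j]=17 take 17, j++
i=4 j=5: A[i]=19<=B[j]=27 take 19, i++
i=5 j=5: A[i]=20<=B[j]=27 take 20, i++
i=6 j=5: A[i]=21<=B[j]=27 take 21, i++
i=7 j=5: A[i]=24<=B[j]=27 take 24, i++
i=8 j=5: A[i]=35>B[j]=27 take 27, j++
i=8 j=6: A[i]=35<=B[j]=37 take 35, i++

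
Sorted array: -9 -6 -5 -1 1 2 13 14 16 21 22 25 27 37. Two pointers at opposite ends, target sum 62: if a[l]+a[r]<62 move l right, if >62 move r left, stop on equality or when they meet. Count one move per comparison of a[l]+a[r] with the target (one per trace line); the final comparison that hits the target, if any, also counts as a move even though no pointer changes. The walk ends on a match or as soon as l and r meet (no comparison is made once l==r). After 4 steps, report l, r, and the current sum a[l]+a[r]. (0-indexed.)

l=0 r=13: -9+37=28 <62, l++
l=1 r=13: -6+37=31 <62, l++
l=2 r=13: -5+37=32 <62, l++
l=3 r=13: -1+37=36 <62, l++

l=4, r=13, sum=38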